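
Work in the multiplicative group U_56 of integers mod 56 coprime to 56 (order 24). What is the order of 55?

Compute successive powers of 55 mod 56: 55, 1; 55^2 ≡ 1 (mod 56).
So |⟨55⟩| = 2.

2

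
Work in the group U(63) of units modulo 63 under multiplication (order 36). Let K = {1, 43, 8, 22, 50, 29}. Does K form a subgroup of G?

|K| = 6 divides |G| = 36, consistent with Lagrange.
K contains the identity, every element's inverse is in K, and K is closed under ·: it is a subgroup.
In fact K = ⟨50⟩.

Yes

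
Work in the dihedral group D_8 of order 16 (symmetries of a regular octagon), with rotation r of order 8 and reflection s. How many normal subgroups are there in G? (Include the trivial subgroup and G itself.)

G has 19 subgroups. Checking conjugation-invariance by order — order 1: 1/1 normal; order 2: 1/9 normal; order 4: 1/5 normal; order 8: 3/3 normal; order 16: 1/1 normal.
Total normal subgroups: 7.

7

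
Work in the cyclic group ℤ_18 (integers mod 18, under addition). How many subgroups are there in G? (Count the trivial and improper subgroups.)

6

A cyclic group of order 18 has exactly one subgroup for each divisor of 18.
Divisors of 18: 1, 2, 3, 6, 9, 18.
So ℤ_18 has 6 subgroups.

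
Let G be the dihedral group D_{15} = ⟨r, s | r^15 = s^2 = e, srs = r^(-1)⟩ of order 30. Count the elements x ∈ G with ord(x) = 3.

The elements of order 3 are: r^5, r^10.
That's 2.

2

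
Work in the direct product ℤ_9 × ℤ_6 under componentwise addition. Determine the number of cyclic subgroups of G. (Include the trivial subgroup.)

A cyclic subgroup of order d is generated by each of its φ(d) elements of order d, so the cyclic subgroups of order d number (#elements of order d)/φ(d).
Cyclic subgroups by order — order 1: 1; order 2: 1; order 3: 4; order 6: 4; order 9: 3; order 18: 3.
Total: 16.

16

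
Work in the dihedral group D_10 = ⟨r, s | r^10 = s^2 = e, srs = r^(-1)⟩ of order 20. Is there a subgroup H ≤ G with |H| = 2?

2 | 20. A subgroup of order 2 is {e, r^2s}.

Yes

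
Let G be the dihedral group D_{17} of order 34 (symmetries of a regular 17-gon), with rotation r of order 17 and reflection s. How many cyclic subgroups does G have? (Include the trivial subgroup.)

Each element a generates a cyclic subgroup ⟨a⟩; distinct elements may generate the same one (a cyclic group of order d has φ(d) generators).
Cyclic subgroups by order — order 1: 1; order 2: 17; order 17: 1.
Total: 19.

19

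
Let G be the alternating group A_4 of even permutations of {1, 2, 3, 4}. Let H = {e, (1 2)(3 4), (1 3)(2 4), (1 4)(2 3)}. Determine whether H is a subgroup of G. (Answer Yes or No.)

Yes

|H| = 4 divides |G| = 12, consistent with Lagrange.
H contains the identity, every element's inverse is in H, and H is closed under ∘: it is a subgroup.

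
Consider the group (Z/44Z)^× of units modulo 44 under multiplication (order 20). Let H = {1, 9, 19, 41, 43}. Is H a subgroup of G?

No

19 ∈ H but its inverse 7 ∉ H, so H is not a subgroup.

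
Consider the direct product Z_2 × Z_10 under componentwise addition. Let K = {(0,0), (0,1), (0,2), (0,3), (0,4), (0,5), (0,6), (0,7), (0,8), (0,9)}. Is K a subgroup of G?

Yes

|K| = 10 divides |G| = 20, consistent with Lagrange.
K contains the identity, every element's inverse is in K, and K is closed under +: it is a subgroup.
In fact K = ⟨(0,1)⟩.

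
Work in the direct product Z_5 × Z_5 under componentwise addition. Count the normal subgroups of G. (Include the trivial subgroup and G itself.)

G is abelian, so every subgroup is normal.
G has 8 subgroups in total, hence 8 normal subgroups.

8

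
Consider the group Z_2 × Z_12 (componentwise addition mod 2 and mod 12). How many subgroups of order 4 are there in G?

3

|G| = 24 and 4 | 24, so subgroups of order 4 are possible by Lagrange.
The subgroups of order 4 are: {(0,0), (0,3), (0,6), (0,9)}; {(0,0), (0,6), (1,0), (1,6)}; {(0,0), (0,6), (1,3), (1,9)}.
So G has 3 subgroups of order 4.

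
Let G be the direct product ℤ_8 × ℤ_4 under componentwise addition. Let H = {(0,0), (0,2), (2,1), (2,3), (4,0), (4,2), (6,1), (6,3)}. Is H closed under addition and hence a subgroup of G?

|H| = 8 divides |G| = 32, consistent with Lagrange.
H contains the identity, every element's inverse is in H, and H is closed under +: it is a subgroup.

Yes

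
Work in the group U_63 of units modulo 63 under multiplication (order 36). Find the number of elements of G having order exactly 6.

24

Enumerating element orders in G gives 24 elements of order 6.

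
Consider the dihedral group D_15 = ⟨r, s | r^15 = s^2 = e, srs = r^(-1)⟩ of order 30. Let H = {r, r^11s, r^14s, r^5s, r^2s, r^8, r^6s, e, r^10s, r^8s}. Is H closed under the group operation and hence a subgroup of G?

No

r^8 ∈ H but its inverse r^7 ∉ H, so H is not a subgroup.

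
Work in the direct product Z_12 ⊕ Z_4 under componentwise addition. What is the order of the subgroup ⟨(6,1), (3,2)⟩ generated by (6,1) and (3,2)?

16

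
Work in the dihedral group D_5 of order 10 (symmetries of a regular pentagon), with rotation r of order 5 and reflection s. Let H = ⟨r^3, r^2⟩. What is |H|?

|⟨r^3⟩| = 5 and |⟨r^2⟩| = 5, so |H| is a multiple of lcm(5, 5) = 5 and divides |G| = 10.
Closing under the operation: H = {e, r, r^2, r^3, r^4}, so |H| = 5.

5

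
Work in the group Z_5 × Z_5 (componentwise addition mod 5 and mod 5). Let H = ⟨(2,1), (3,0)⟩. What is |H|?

25

|⟨(2,1)⟩| = 5 and |⟨(3,0)⟩| = 5, so |H| is a multiple of lcm(5, 5) = 5 and divides |G| = 25.
Closing {(2,1), (3,0)} under the group operation gives all of G, so |H| = 25.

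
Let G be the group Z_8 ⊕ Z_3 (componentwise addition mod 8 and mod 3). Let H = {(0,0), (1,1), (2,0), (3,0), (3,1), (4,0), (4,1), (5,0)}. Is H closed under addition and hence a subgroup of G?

No

(4,1) ∈ H but its inverse (4,2) ∉ H, so H is not a subgroup.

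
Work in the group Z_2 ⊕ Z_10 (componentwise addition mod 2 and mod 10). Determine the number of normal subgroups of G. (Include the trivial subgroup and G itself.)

10

G is abelian, so every subgroup is normal.
G has 10 subgroups in total, hence 10 normal subgroups.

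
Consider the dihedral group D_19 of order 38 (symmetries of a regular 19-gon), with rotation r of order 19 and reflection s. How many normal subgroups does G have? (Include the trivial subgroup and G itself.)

G has 22 subgroups. Checking conjugation-invariance by order — order 1: 1/1 normal; order 2: 0/19 normal; order 19: 1/1 normal; order 38: 1/1 normal.
Total normal subgroups: 3.

3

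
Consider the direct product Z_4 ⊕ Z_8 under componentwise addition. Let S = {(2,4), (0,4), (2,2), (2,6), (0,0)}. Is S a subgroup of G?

No

|S| = 5 does not divide |G| = 32, so by Lagrange S is not a subgroup.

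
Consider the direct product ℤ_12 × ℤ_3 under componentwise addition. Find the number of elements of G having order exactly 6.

8

An element (a,b) has order lcm(ord(a), ord(b)); count pairs with lcm equal to 6.
Enumerating gives 8 such elements.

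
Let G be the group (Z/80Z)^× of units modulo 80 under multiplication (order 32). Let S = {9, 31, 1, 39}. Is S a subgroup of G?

|S| = 4 divides |G| = 32, consistent with Lagrange.
S contains the identity, every element's inverse is in S, and S is closed under ·: it is a subgroup.

Yes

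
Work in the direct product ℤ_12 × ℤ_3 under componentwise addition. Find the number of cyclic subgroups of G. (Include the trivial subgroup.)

15

Each element a generates a cyclic subgroup ⟨a⟩; distinct elements may generate the same one (a cyclic group of order d has φ(d) generators).
Cyclic subgroups by order — order 1: 1; order 2: 1; order 3: 4; order 4: 1; order 6: 4; order 12: 4.
Total: 15.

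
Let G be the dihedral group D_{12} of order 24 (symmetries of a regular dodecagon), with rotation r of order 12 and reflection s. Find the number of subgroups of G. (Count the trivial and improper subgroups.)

34

|G| = 24, so by Lagrange every subgroup order divides 24. Divisors: 1, 2, 3, 4, 6, 8, 12, 24.
Subgroups by order — order 1: 1; order 2: 13; order 3: 1; order 4: 7; order 6: 5; order 8: 3; order 12: 3; order 24: 1.
Total: 1 + 13 + 1 + 7 + 5 + 3 + 3 + 1 = 34.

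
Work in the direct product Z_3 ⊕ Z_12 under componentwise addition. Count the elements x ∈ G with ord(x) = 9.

0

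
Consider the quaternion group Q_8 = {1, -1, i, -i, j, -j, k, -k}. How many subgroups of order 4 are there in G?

3

|G| = 8 and 4 | 8, so subgroups of order 4 are possible by Lagrange.
The subgroups of order 4 are: {1, -1, i, -i}; {1, -1, j, -j}; {1, -1, k, -k}.
So G has 3 subgroups of order 4.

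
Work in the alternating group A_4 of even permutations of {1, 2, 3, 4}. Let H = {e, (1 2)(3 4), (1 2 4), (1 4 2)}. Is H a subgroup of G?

No

Closure fails: (1 2)(3 4) ∘ (1 2 4) = (2 3 4) ∉ H. So H is not a subgroup.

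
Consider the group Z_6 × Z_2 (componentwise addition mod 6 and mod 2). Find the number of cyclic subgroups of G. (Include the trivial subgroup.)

8

A cyclic subgroup of order d is generated by each of its φ(d) elements of order d, so the cyclic subgroups of order d number (#elements of order d)/φ(d).
Cyclic subgroups by order — order 1: 1; order 2: 3; order 3: 1; order 6: 3.
Total: 8.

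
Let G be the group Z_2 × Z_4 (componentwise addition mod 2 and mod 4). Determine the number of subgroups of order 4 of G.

3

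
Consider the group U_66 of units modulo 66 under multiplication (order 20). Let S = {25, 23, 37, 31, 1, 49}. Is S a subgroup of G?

|S| = 6 does not divide |G| = 20, so by Lagrange S is not a subgroup.

No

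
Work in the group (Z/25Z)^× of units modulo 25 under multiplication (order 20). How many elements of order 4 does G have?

The elements of order 4 are: 7, 18.
That's 2.

2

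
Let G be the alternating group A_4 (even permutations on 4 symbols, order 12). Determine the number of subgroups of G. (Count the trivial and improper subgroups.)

10

|G| = 12, so by Lagrange every subgroup order divides 12. Divisors: 1, 2, 3, 4, 6, 12.
Subgroups by order — order 1: 1; order 2: 3; order 3: 4; order 4: 1; order 6: 0; order 12: 1.
Total: 1 + 3 + 4 + 1 + 0 + 1 = 10.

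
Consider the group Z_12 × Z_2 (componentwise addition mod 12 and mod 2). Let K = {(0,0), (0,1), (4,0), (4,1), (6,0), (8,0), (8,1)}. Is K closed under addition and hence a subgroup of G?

No

|K| = 7 does not divide |G| = 24, so by Lagrange K is not a subgroup.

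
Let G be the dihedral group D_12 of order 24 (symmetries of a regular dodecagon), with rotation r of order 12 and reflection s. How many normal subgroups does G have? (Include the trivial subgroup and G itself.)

9

G has 34 subgroups. Checking conjugation-invariance by order — order 1: 1/1 normal; order 2: 1/13 normal; order 3: 1/1 normal; order 4: 1/7 normal; order 6: 1/5 normal; order 8: 0/3 normal; order 12: 3/3 normal; order 24: 1/1 normal.
Total normal subgroups: 9.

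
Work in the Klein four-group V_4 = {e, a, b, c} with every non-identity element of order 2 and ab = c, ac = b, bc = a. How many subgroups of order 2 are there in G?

3

|G| = 4 and 2 | 4, so subgroups of order 2 are possible by Lagrange.
The subgroups of order 2 are: {e, a}; {e, b}; {e, c}.
So G has 3 subgroups of order 2.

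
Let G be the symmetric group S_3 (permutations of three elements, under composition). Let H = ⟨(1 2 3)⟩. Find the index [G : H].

|⟨(1 2 3)⟩| = 3 and |G| = 6.
By Lagrange, [G : H] = |G|/|H| = 6/3 = 2.

2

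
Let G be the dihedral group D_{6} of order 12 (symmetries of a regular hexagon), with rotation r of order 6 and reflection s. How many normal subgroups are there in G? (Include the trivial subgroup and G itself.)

7

G has 16 subgroups. Checking conjugation-invariance by order — order 1: 1/1 normal; order 2: 1/7 normal; order 3: 1/1 normal; order 4: 0/3 normal; order 6: 3/3 normal; order 12: 1/1 normal.
Total normal subgroups: 7.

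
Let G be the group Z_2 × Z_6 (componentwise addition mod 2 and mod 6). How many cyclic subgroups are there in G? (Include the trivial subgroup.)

8

A cyclic subgroup of order d is generated by each of its φ(d) elements of order d, so the cyclic subgroups of order d number (#elements of order d)/φ(d).
Cyclic subgroups by order — order 1: 1; order 2: 3; order 3: 1; order 6: 3.
Total: 8.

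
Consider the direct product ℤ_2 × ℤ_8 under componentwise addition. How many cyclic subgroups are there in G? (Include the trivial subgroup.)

8

Each element a generates a cyclic subgroup ⟨a⟩; distinct elements may generate the same one (a cyclic group of order d has φ(d) generators).
Cyclic subgroups by order — order 1: 1; order 2: 3; order 4: 2; order 8: 2.
Total: 8.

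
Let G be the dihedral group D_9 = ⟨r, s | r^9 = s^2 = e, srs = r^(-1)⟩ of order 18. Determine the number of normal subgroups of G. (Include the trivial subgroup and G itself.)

G has 16 subgroups. Checking conjugation-invariance by order — order 1: 1/1 normal; order 2: 0/9 normal; order 3: 1/1 normal; order 6: 0/3 normal; order 9: 1/1 normal; order 18: 1/1 normal.
Total normal subgroups: 4.

4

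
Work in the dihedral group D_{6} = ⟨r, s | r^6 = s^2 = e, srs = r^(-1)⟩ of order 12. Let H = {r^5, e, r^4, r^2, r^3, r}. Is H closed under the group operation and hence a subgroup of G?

Yes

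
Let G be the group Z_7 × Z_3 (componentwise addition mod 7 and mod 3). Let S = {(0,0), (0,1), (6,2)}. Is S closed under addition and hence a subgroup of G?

(0,1) ∈ S but its inverse (0,2) ∉ S, so S is not a subgroup.

No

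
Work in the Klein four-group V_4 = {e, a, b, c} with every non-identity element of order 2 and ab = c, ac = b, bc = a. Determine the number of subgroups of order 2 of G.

|G| = 4 and 2 | 4, so subgroups of order 2 are possible by Lagrange.
The subgroups of order 2 are: {e, a}; {e, b}; {e, c}.
So G has 3 subgroups of order 2.

3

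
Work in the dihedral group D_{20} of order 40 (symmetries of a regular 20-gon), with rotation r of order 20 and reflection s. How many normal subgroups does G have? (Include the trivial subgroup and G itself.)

9

G has 48 subgroups. Checking conjugation-invariance by order — order 1: 1/1 normal; order 2: 1/21 normal; order 4: 1/11 normal; order 5: 1/1 normal; order 8: 0/5 normal; order 10: 1/5 normal; order 20: 3/3 normal; order 40: 1/1 normal.
Total normal subgroups: 9.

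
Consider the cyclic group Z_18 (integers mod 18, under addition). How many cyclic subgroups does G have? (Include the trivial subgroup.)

6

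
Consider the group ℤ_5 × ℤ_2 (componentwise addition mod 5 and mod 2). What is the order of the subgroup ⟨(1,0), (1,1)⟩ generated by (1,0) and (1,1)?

|⟨(1,0)⟩| = 5 and |⟨(1,1)⟩| = 10, so |H| is a multiple of lcm(5, 10) = 10 and divides |G| = 10.
Closing {(1,0), (1,1)} under the group operation gives all of G, so |H| = 10.

10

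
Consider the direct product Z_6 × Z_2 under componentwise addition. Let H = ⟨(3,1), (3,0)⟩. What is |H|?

4

|⟨(3,1)⟩| = 2 and |⟨(3,0)⟩| = 2, so |H| is a multiple of lcm(2, 2) = 2 and divides |G| = 12.
Closing under the operation: H = {(0,0), (0,1), (3,0), (3,1)}, so |H| = 4.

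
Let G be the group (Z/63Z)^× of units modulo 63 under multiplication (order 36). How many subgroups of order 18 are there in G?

3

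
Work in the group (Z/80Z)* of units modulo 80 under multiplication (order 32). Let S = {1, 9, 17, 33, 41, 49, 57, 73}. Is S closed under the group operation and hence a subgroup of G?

|S| = 8 divides |G| = 32, consistent with Lagrange.
S contains the identity, every element's inverse is in S, and S is closed under ·: it is a subgroup.

Yes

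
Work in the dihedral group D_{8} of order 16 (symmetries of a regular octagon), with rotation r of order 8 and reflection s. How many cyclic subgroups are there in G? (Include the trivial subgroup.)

12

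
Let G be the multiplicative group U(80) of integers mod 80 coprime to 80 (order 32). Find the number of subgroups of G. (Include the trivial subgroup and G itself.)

54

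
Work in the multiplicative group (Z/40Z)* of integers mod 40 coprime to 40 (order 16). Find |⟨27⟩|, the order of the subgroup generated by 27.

4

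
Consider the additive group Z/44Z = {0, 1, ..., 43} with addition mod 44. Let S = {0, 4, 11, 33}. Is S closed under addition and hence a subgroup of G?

4 ∈ S but its inverse 40 ∉ S, so S is not a subgroup.

No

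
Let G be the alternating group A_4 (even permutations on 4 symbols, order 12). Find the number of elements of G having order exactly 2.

The elements of order 2 are: (1 2)(3 4), (1 3)(2 4), (1 4)(2 3).
That's 3.

3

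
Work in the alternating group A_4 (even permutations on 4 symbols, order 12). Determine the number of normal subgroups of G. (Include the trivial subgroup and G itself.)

3

G has 10 subgroups. Checking conjugation-invariance by order — order 1: 1/1 normal; order 2: 0/3 normal; order 3: 0/4 normal; order 4: 1/1 normal; order 12: 1/1 normal.
Total normal subgroups: 3.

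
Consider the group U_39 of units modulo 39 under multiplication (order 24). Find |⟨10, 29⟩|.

|⟨10⟩| = 6 and |⟨29⟩| = 6, so |H| is a multiple of lcm(6, 6) = 6 and divides |G| = 24.
Closing under the operation: H = {1, 4, 10, 14, 16, 17, 22, 23, 25, 29, 35, 38}, so |H| = 12.

12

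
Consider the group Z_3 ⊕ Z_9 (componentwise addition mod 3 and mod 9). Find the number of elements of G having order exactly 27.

0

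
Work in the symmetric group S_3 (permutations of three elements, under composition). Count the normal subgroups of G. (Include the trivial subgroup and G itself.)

G has 6 subgroups. Checking conjugation-invariance by order — order 1: 1/1 normal; order 2: 0/3 normal; order 3: 1/1 normal; order 6: 1/1 normal.
Total normal subgroups: 3.

3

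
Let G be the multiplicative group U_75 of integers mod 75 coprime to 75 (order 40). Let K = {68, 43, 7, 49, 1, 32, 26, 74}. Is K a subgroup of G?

Yes

|K| = 8 divides |G| = 40, consistent with Lagrange.
K contains the identity, every element's inverse is in K, and K is closed under ·: it is a subgroup.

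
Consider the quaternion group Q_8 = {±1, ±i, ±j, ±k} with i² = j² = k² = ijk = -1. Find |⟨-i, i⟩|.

4

|⟨-i⟩| = 4 and |⟨i⟩| = 4, so |H| is a multiple of lcm(4, 4) = 4 and divides |G| = 8.
Closing under the operation: H = {1, -1, i, -i}, so |H| = 4.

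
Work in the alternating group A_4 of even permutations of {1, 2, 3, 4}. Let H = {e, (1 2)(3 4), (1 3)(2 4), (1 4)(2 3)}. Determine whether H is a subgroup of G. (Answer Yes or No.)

|H| = 4 divides |G| = 12, consistent with Lagrange.
H contains the identity, every element's inverse is in H, and H is closed under ∘: it is a subgroup.

Yes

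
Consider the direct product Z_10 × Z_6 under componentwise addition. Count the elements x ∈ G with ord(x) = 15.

8

An element (a,b) has order lcm(ord(a), ord(b)); count pairs with lcm equal to 15.
Enumerating gives 8 such elements.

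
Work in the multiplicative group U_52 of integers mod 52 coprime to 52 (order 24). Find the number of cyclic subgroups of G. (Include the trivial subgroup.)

12

Group the elements of G by the cyclic subgroup they generate; each cyclic subgroup of order d accounts for φ(d) elements.
Cyclic subgroups by order — order 1: 1; order 2: 3; order 3: 1; order 4: 2; order 6: 3; order 12: 2.
Total: 12.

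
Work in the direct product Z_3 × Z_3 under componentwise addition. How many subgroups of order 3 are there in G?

4

|G| = 9 and 3 | 9, so subgroups of order 3 are possible by Lagrange.
The subgroups of order 3 are: {(0,0), (0,1), (0,2)}; {(0,0), (1,0), (2,0)}; {(0,0), (1,1), (2,2)}; {(0,0), (1,2), (2,1)}.
So G has 4 subgroups of order 3.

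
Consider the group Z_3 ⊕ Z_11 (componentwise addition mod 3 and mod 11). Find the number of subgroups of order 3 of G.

|G| = 33 and 3 | 33, so subgroups of order 3 are possible by Lagrange.
The subgroups of order 3 are: {(0,0), (1,0), (2,0)}.
So G has 1 subgroup of order 3.

1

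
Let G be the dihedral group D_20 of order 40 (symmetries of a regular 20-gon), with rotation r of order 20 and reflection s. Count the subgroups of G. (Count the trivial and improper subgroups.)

48

|G| = 40, so by Lagrange every subgroup order divides 40. Divisors: 1, 2, 4, 5, 8, 10, 20, 40.
Subgroups by order — order 1: 1; order 2: 21; order 4: 11; order 5: 1; order 8: 5; order 10: 5; order 20: 3; order 40: 1.
Total: 1 + 21 + 11 + 1 + 5 + 5 + 3 + 1 = 48.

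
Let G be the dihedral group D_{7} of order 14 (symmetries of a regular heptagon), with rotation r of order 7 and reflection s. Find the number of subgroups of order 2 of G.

7

|G| = 14 and 2 | 14, so subgroups of order 2 are possible by Lagrange.
The subgroups of order 2 are: {e, r^2s}; {e, r^3s}; {e, r^4s}; {e, r^5s}; … (7 in all).
So G has 7 subgroups of order 2.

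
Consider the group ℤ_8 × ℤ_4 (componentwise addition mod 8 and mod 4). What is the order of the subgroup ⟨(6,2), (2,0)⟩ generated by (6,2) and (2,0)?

|⟨(6,2)⟩| = 4 and |⟨(2,0)⟩| = 4, so |H| is a multiple of lcm(4, 4) = 4 and divides |G| = 32.
Closing under the operation: H = {(0,0), (0,2), (2,0), (2,2), (4,0), (4,2), (6,0), (6,2)}, so |H| = 8.

8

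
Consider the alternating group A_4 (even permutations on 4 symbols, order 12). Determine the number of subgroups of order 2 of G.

3

|G| = 12 and 2 | 12, so subgroups of order 2 are possible by Lagrange.
The subgroups of order 2 are: {e, (1 2)(3 4)}; {e, (1 3)(2 4)}; {e, (1 4)(2 3)}.
So G has 3 subgroups of order 2.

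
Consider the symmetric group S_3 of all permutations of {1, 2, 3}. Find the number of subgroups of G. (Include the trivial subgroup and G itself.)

6

|G| = 6, so by Lagrange every subgroup order divides 6. Divisors: 1, 2, 3, 6.
Subgroups by order — order 1: 1; order 2: 3; order 3: 1; order 6: 1.
Total: 1 + 3 + 1 + 1 = 6.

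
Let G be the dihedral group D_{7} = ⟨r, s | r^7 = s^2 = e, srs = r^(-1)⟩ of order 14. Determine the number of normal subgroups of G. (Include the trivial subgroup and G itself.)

3

G has 10 subgroups. Checking conjugation-invariance by order — order 1: 1/1 normal; order 2: 0/7 normal; order 7: 1/1 normal; order 14: 1/1 normal.
Total normal subgroups: 3.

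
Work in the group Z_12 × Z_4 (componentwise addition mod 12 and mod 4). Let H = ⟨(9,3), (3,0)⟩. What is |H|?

|⟨(9,3)⟩| = 4 and |⟨(3,0)⟩| = 4, so |H| is a multiple of lcm(4, 4) = 4 and divides |G| = 48.
Closing under the operation: H = {(0,0), (0,1), (0,2), (0,3), (3,0), (3,1), (3,2), (3,3), (6,0), (6,1), (6,2), (6,3), (9,0), (9,1), (9,2), (9,3)}, so |H| = 16.

16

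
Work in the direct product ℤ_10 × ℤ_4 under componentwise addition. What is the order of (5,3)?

The order of (5,3) in Z_10 × Z_4 is lcm(ord(5) in Z_10, ord(3) in Z_4).
ord(5) = 2 and ord(3) = 4, so |⟨(5,3)⟩| = lcm(2, 4) = 4.

4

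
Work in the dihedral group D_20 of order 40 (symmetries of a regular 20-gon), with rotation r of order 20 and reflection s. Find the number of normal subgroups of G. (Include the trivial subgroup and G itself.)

9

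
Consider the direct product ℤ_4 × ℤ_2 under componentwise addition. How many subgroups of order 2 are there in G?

|G| = 8 and 2 | 8, so subgroups of order 2 are possible by Lagrange.
The subgroups of order 2 are: {(0,0), (0,1)}; {(0,0), (2,0)}; {(0,0), (2,1)}.
So G has 3 subgroups of order 2.

3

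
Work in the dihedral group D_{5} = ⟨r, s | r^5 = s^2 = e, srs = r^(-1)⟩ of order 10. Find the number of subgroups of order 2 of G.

5

|G| = 10 and 2 | 10, so subgroups of order 2 are possible by Lagrange.
The subgroups of order 2 are: {e, r^2s}; {e, r^3s}; {e, r^4s}; {e, rs}; … (5 in all).
So G has 5 subgroups of order 2.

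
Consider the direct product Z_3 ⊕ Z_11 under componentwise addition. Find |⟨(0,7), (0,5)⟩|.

|⟨(0,7)⟩| = 11 and |⟨(0,5)⟩| = 11, so |H| is a multiple of lcm(11, 11) = 11 and divides |G| = 33.
Closing under the operation: H = {(0,0), (0,1), (0,2), (0,3), (0,4), (0,5), (0,6), (0,7), (0,8), (0,9), (0,10)}, so |H| = 11.

11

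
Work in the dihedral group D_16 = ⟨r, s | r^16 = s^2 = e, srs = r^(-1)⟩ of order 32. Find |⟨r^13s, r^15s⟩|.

|⟨r^13s⟩| = 2 and |⟨r^15s⟩| = 2, so |H| is a multiple of lcm(2, 2) = 2 and divides |G| = 32.
Closing under the operation: H = {e, r^2, r^4, r^6, r^8, r^10, r^12, r^14, rs, r^3s, r^5s, r^7s, r^9s, r^11s, r^13s, r^15s}, so |H| = 16.

16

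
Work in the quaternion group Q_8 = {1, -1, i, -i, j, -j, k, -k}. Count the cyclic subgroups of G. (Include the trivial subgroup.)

5

Each element a generates a cyclic subgroup ⟨a⟩; distinct elements may generate the same one (a cyclic group of order d has φ(d) generators).
Cyclic subgroups by order — order 1: 1; order 2: 1; order 4: 3.
Total: 5.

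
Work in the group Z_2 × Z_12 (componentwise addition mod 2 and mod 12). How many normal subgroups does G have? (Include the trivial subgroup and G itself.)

G is abelian, so every subgroup is normal.
G has 16 subgroups in total, hence 16 normal subgroups.

16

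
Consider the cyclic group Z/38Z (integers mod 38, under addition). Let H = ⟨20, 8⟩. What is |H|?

19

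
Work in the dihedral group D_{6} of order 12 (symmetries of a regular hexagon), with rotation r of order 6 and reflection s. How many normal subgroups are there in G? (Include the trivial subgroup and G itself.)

G has 16 subgroups. Checking conjugation-invariance by order — order 1: 1/1 normal; order 2: 1/7 normal; order 3: 1/1 normal; order 4: 0/3 normal; order 6: 3/3 normal; order 12: 1/1 normal.
Total normal subgroups: 7.

7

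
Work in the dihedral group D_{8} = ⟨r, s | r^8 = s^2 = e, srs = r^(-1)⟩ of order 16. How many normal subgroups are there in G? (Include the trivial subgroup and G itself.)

7

G has 19 subgroups. Checking conjugation-invariance by order — order 1: 1/1 normal; order 2: 1/9 normal; order 4: 1/5 normal; order 8: 3/3 normal; order 16: 1/1 normal.
Total normal subgroups: 7.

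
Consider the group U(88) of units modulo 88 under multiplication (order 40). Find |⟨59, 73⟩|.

|⟨59⟩| = 10 and |⟨73⟩| = 10, so |H| is a multiple of lcm(10, 10) = 10 and divides |G| = 40.
Closing under the operation: H = {1, 3, 9, 17, 19, 25, 27, 35, 41, 43, 49, 51, 57, 59, 65, 67, 73, 75, 81, 83}, so |H| = 20.

20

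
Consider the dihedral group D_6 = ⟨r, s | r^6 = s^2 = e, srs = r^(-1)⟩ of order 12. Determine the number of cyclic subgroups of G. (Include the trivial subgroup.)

10

Group the elements of G by the cyclic subgroup they generate; each cyclic subgroup of order d accounts for φ(d) elements.
Cyclic subgroups by order — order 1: 1; order 2: 7; order 3: 1; order 6: 1.
Total: 10.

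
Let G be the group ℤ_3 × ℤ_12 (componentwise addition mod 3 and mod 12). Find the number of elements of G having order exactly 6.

8

An element (a,b) has order lcm(ord(a), ord(b)); count pairs with lcm equal to 6.
Enumerating gives 8 such elements.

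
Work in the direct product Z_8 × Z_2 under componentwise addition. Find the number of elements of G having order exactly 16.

0

An element (a,b) has order lcm(ord(a), ord(b)); count pairs with lcm equal to 16.
Enumerating gives 0 such elements.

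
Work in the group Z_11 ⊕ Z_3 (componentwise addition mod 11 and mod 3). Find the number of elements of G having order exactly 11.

10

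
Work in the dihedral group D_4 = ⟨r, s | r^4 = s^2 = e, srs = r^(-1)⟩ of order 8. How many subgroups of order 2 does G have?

|G| = 8 and 2 | 8, so subgroups of order 2 are possible by Lagrange.
The subgroups of order 2 are: {e, r^2}; {e, r^2s}; {e, r^3s}; {e, rs}; … (5 in all).
So G has 5 subgroups of order 2.

5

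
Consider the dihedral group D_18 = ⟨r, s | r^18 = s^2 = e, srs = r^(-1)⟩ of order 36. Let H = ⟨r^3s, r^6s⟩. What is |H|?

|⟨r^3s⟩| = 2 and |⟨r^6s⟩| = 2, so |H| is a multiple of lcm(2, 2) = 2 and divides |G| = 36.
Closing under the operation: H = {e, r^3, r^6, r^9, r^12, r^15, s, r^3s, r^6s, r^9s, r^12s, r^15s}, so |H| = 12.

12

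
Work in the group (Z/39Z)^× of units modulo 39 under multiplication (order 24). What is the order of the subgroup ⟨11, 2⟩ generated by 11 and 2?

|⟨11⟩| = 12 and |⟨2⟩| = 12, so |H| is a multiple of lcm(12, 12) = 12 and divides |G| = 24.
Closing under the operation: H = {1, 2, 4, 5, 8, 10, 11, 16, 20, 22, 25, 32}, so |H| = 12.

12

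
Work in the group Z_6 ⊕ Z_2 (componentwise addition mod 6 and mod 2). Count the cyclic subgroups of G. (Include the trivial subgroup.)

Group the elements of G by the cyclic subgroup they generate; each cyclic subgroup of order d accounts for φ(d) elements.
Cyclic subgroups by order — order 1: 1; order 2: 3; order 3: 1; order 6: 3.
Total: 8.

8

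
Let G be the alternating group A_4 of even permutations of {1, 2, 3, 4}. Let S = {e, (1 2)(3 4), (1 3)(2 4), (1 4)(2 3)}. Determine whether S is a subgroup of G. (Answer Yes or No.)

Yes

|S| = 4 divides |G| = 12, consistent with Lagrange.
S contains the identity, every element's inverse is in S, and S is closed under ∘: it is a subgroup.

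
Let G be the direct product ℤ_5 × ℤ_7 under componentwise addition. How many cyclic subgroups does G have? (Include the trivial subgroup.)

4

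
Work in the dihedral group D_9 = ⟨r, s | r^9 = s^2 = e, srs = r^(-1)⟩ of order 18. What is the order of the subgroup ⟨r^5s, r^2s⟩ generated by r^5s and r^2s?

6

|⟨r^5s⟩| = 2 and |⟨r^2s⟩| = 2, so |H| is a multiple of lcm(2, 2) = 2 and divides |G| = 18.
Closing under the operation: H = {e, r^3, r^6, r^2s, r^5s, r^8s}, so |H| = 6.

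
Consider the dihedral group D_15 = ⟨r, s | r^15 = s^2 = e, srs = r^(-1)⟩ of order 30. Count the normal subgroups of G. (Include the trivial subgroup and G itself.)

5

G has 28 subgroups. Checking conjugation-invariance by order — order 1: 1/1 normal; order 2: 0/15 normal; order 3: 1/1 normal; order 5: 1/1 normal; order 6: 0/5 normal; order 10: 0/3 normal; order 15: 1/1 normal; order 30: 1/1 normal.
Total normal subgroups: 5.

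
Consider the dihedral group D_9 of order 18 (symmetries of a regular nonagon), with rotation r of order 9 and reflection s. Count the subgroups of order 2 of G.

9

|G| = 18 and 2 | 18, so subgroups of order 2 are possible by Lagrange.
The subgroups of order 2 are: {e, r^2s}; {e, r^3s}; {e, r^4s}; {e, r^5s}; … (9 in all).
So G has 9 subgroups of order 2.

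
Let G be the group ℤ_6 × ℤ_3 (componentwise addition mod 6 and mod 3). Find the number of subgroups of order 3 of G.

4

|G| = 18 and 3 | 18, so subgroups of order 3 are possible by Lagrange.
The subgroups of order 3 are: {(0,0), (0,1), (0,2)}; {(0,0), (2,0), (4,0)}; {(0,0), (2,1), (4,2)}; {(0,0), (2,2), (4,1)}.
So G has 4 subgroups of order 3.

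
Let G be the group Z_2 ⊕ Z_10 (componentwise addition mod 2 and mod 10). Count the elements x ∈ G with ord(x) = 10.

An element (a,b) has order lcm(ord(a), ord(b)); count pairs with lcm equal to 10.
Enumerating gives 12 such elements.

12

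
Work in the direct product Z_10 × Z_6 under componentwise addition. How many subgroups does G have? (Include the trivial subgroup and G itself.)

|G| = 60, so by Lagrange every subgroup order divides 60. Divisors: 1, 2, 3, 4, 5, 6, 10, 12, 15, 20, 30, 60.
Subgroups by order — order 1: 1; order 2: 3; order 3: 1; order 4: 1; order 5: 1; order 6: 3; order 10: 3; order 12: 1; order 15: 1; order 20: 1; order 30: 3; order 60: 1.
Total: 1 + 3 + 1 + 1 + 1 + 3 + 3 + 1 + 1 + 1 + 3 + 1 = 20.

20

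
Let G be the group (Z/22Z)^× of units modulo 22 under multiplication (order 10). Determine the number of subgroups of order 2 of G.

1

|G| = 10 and 2 | 10, so subgroups of order 2 are possible by Lagrange.
The subgroups of order 2 are: {1, 21}.
So G has 1 subgroup of order 2.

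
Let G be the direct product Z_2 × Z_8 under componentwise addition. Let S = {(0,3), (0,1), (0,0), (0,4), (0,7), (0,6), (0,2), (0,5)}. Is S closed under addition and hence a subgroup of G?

|S| = 8 divides |G| = 16, consistent with Lagrange.
S contains the identity, every element's inverse is in S, and S is closed under +: it is a subgroup.
In fact S = ⟨(0,1)⟩.

Yes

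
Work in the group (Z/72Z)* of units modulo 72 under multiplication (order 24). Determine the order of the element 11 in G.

Compute successive powers of 11 mod 72: 11, 49, 35, 25, 59, 1; 11^6 ≡ 1 (mod 72).
So |⟨11⟩| = 6.

6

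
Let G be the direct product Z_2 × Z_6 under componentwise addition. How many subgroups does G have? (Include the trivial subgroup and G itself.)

10

|G| = 12, so by Lagrange every subgroup order divides 12. Divisors: 1, 2, 3, 4, 6, 12.
Subgroups by order — order 1: 1; order 2: 3; order 3: 1; order 4: 1; order 6: 3; order 12: 1.
Total: 1 + 3 + 1 + 1 + 3 + 1 = 10.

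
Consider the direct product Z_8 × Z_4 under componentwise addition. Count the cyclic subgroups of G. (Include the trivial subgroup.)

14

Each element a generates a cyclic subgroup ⟨a⟩; distinct elements may generate the same one (a cyclic group of order d has φ(d) generators).
Cyclic subgroups by order — order 1: 1; order 2: 3; order 4: 6; order 8: 4.
Total: 14.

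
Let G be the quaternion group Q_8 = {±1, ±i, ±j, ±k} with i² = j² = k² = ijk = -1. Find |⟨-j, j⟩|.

|⟨-j⟩| = 4 and |⟨j⟩| = 4, so |H| is a multiple of lcm(4, 4) = 4 and divides |G| = 8.
Closing under the operation: H = {1, -1, j, -j}, so |H| = 4.

4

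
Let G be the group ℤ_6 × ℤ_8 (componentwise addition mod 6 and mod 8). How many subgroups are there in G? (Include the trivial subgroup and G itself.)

22

|G| = 48, so by Lagrange every subgroup order divides 48. Divisors: 1, 2, 3, 4, 6, 8, 12, 16, 24, 48.
Subgroups by order — order 1: 1; order 2: 3; order 3: 1; order 4: 3; order 6: 3; order 8: 3; order 12: 3; order 16: 1; order 24: 3; order 48: 1.
Total: 1 + 3 + 1 + 3 + 3 + 3 + 3 + 1 + 3 + 1 = 22.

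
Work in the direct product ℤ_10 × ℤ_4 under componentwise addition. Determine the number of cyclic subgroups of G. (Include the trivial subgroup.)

Group the elements of G by the cyclic subgroup they generate; each cyclic subgroup of order d accounts for φ(d) elements.
Cyclic subgroups by order — order 1: 1; order 2: 3; order 4: 2; order 5: 1; order 10: 3; order 20: 2.
Total: 12.

12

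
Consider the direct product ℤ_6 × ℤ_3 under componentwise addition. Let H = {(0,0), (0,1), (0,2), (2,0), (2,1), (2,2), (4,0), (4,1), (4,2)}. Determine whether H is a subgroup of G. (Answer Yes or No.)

|H| = 9 divides |G| = 18, consistent with Lagrange.
H contains the identity, every element's inverse is in H, and H is closed under +: it is a subgroup.

Yes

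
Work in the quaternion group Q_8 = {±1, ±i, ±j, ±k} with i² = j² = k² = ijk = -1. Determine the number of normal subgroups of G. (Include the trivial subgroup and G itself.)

G has 6 subgroups. Checking conjugation-invariance by order — order 1: 1/1 normal; order 2: 1/1 normal; order 4: 3/3 normal; order 8: 1/1 normal.
Total normal subgroups: 6.

6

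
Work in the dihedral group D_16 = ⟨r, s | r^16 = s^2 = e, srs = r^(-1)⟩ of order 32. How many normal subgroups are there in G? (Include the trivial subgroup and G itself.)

G has 36 subgroups. Checking conjugation-invariance by order — order 1: 1/1 normal; order 2: 1/17 normal; order 4: 1/9 normal; order 8: 1/5 normal; order 16: 3/3 normal; order 32: 1/1 normal.
Total normal subgroups: 8.

8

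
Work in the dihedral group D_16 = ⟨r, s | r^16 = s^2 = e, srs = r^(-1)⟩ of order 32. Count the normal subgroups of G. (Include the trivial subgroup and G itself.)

G has 36 subgroups. Checking conjugation-invariance by order — order 1: 1/1 normal; order 2: 1/17 normal; order 4: 1/9 normal; order 8: 1/5 normal; order 16: 3/3 normal; order 32: 1/1 normal.
Total normal subgroups: 8.

8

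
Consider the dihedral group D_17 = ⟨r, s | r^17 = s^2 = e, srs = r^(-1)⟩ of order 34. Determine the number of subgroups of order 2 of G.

|G| = 34 and 2 | 34, so subgroups of order 2 are possible by Lagrange.
The subgroups of order 2 are: {e, r^10s}; {e, r^11s}; {e, r^12s}; {e, r^13s}; … (17 in all).
So G has 17 subgroups of order 2.

17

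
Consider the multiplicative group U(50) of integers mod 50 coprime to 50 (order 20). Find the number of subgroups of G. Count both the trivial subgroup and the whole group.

6

|G| = 20, so by Lagrange every subgroup order divides 20. Divisors: 1, 2, 4, 5, 10, 20.
Subgroups by order — order 1: 1; order 2: 1; order 4: 1; order 5: 1; order 10: 1; order 20: 1.
Total: 1 + 1 + 1 + 1 + 1 + 1 = 6.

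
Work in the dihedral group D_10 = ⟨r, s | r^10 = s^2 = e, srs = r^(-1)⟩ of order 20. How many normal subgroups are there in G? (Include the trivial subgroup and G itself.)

G has 22 subgroups. Checking conjugation-invariance by order — order 1: 1/1 normal; order 2: 1/11 normal; order 4: 0/5 normal; order 5: 1/1 normal; order 10: 3/3 normal; order 20: 1/1 normal.
Total normal subgroups: 7.

7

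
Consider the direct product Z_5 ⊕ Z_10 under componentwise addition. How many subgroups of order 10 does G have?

|G| = 50 and 10 | 50, so subgroups of order 10 are possible by Lagrange.
The subgroups of order 10 are: {(0,0), (0,1), (0,2), (0,3), (0,4), (0,5), (0,6), (0,7), (0,8), (0,9)}; {(0,0), (0,5), (1,0), (1,5), (2,0), (2,5), (3,0), (3,5), (4,0), (4,5)}; {(0,0), (0,5), (1,1), (1,6), (2,2), (2,7), (3,3), (3,8), (4,4), (4,9)}; {(0,0), (0,5), (1,2), (1,7), (2,4), (2,9), (3,1), (3,6), (4,3), (4,8)}; … (6 in all).
So G has 6 subgroups of order 10.

6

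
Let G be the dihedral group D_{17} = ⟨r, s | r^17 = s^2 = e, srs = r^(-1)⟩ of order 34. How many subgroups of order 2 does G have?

|G| = 34 and 2 | 34, so subgroups of order 2 are possible by Lagrange.
The subgroups of order 2 are: {e, r^10s}; {e, r^11s}; {e, r^12s}; {e, r^13s}; … (17 in all).
So G has 17 subgroups of order 2.

17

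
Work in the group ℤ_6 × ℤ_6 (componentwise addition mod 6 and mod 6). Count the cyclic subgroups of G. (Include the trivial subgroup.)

20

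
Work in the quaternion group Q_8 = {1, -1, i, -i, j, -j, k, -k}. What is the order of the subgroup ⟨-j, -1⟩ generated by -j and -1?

|⟨-j⟩| = 4 and |⟨-1⟩| = 2, so |H| is a multiple of lcm(4, 2) = 4 and divides |G| = 8.
Closing under the operation: H = {1, -1, j, -j}, so |H| = 4.

4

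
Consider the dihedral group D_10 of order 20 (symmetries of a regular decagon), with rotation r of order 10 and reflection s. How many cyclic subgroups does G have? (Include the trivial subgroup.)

Group the elements of G by the cyclic subgroup they generate; each cyclic subgroup of order d accounts for φ(d) elements.
Cyclic subgroups by order — order 1: 1; order 2: 11; order 5: 1; order 10: 1.
Total: 14.

14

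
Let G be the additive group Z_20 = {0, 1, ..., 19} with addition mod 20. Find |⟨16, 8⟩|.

|⟨16⟩| = 5 and |⟨8⟩| = 5, so |H| is a multiple of lcm(5, 5) = 5 and divides |G| = 20.
Closing under the operation: H = {0, 4, 8, 12, 16}, so |H| = 5.

5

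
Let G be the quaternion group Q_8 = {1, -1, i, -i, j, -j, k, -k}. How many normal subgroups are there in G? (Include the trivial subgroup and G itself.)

G has 6 subgroups. Checking conjugation-invariance by order — order 1: 1/1 normal; order 2: 1/1 normal; order 4: 3/3 normal; order 8: 1/1 normal.
Total normal subgroups: 6.

6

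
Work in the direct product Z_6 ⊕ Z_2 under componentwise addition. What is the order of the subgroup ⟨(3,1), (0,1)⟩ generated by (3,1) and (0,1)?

|⟨(3,1)⟩| = 2 and |⟨(0,1)⟩| = 2, so |H| is a multiple of lcm(2, 2) = 2 and divides |G| = 12.
Closing under the operation: H = {(0,0), (0,1), (3,0), (3,1)}, so |H| = 4.

4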